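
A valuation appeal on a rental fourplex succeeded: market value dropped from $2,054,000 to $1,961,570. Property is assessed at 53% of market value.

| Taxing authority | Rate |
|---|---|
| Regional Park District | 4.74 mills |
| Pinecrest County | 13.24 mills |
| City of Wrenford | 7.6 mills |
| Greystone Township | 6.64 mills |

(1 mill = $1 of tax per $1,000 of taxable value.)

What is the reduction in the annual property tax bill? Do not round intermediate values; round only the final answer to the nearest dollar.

Old assessed value = $2,054,000 × 0.53 = $1,088,620
New assessed value = $1,961,570 × 0.53 = $1,039,632.1
Combined rate = 0.00474 + 0.01324 + 0.0076 + 0.00664 = 0.03222
Old tax = $1,088,620 × 0.03222 = $35,075.3364
New tax = $1,039,632.1 × 0.03222 = $33,496.946262
Reduction = $35,075.3364 − $33,496.946262 = $1,578.390138

$1,578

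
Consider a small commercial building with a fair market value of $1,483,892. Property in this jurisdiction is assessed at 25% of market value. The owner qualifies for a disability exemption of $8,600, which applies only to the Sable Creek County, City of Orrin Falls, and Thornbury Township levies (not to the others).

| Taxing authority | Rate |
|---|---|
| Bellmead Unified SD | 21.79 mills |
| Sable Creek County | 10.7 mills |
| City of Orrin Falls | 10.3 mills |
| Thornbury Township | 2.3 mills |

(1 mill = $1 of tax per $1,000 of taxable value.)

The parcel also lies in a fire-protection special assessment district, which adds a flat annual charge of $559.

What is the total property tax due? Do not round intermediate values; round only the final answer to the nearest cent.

$17,085.79

Assessed value = $1,483,892 × 0.25 = $370,973
Bellmead Unified SD: $370,973 × 0.02179 = $8,083.50167
Sable Creek County: ($370,973 − $8,600) × 0.0107 = $362,373 × 0.0107 = $3,877.3911
City of Orrin Falls: ($370,973 − $8,600) × 0.0103 = $362,373 × 0.0103 = $3,732.4419
Thornbury Township: ($370,973 − $8,600) × 0.0023 = $362,373 × 0.0023 = $833.4579
Levies subtotal = $16,526.79257
Total = $16,526.79257 + $559 = $17,085.79257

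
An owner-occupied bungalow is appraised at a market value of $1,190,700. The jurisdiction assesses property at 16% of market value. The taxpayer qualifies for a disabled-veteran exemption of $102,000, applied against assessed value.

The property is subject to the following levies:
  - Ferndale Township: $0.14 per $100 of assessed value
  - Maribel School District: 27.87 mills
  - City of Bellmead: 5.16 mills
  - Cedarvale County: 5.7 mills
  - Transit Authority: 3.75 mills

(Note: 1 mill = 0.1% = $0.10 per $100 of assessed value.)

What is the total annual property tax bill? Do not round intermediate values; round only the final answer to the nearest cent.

Assessed value = $1,190,700 × 0.16 = $190,512
Taxable value = $190,512 − $102,000 = $88,512
Ferndale Township: $88,512 × 0.0014 = $123.9168
Maribel School District: $88,512 × 0.02787 = $2,466.82944
City of Bellmead: $88,512 × 0.00516 = $456.72192
Cedarvale County: $88,512 × 0.0057 = $504.5184
Transit Authority: $88,512 × 0.00375 = $331.92
Total = $3,883.90656

$3,883.91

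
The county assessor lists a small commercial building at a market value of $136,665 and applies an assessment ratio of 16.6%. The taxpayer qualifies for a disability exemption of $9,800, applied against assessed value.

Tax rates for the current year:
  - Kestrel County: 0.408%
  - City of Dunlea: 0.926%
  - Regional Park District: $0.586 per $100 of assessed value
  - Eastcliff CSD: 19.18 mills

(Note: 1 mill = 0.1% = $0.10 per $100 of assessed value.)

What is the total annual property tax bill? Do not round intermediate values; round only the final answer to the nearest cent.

Assessed value = $136,665 × 0.166 = $22,686.39
Taxable value = $22,686.39 − $9,800 = $12,886.39
Kestrel County: $12,886.39 × 0.00408 = $52.5764712
City of Dunlea: $12,886.39 × 0.00926 = $119.3279714
Regional Park District: $12,886.39 × 0.00586 = $75.5142454
Eastcliff CSD: $12,886.39 × 0.01918 = $247.1609602
Total = $494.5796482

$494.58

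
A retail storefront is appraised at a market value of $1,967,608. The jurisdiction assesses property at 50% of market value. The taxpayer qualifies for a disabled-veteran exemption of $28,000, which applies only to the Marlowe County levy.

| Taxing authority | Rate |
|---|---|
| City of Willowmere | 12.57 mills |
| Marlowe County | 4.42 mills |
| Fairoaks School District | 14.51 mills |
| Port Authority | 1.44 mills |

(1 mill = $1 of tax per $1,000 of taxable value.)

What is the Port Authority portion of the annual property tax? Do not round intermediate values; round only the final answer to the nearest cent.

Assessed value = $1,967,608 × 0.5 = $983,804
Port Authority taxable value = $983,804 (exemption does not apply)
Port Authority levy = $983,804 × 0.00144 = $1,416.67776

$1,416.68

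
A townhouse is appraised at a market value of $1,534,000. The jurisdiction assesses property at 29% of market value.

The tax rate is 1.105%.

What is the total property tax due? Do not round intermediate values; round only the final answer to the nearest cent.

$4,915.70

Assessed value = $1,534,000 × 0.29 = $444,860
Tax = $444,860 × 0.01105 = $4,915.703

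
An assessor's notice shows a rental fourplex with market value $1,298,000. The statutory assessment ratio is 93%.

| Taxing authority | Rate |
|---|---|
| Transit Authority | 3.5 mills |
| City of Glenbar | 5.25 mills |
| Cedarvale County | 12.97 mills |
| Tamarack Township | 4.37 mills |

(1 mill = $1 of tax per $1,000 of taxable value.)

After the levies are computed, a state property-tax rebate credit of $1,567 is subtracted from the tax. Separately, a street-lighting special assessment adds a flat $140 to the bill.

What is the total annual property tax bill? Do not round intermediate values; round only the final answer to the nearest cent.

$30,067.28

Assessed value = $1,298,000 × 0.93 = $1,207,140
Transit Authority: $1,207,140 × 0.0035 = $4,224.99
City of Glenbar: $1,207,140 × 0.00525 = $6,337.485
Cedarvale County: $1,207,140 × 0.01297 = $15,656.6058
Tamarack Township: $1,207,140 × 0.00437 = $5,275.2018
Levies subtotal = $31,494.2826
After credit = $31,494.2826 − $1,567 = $29,927.2826
Total = $29,927.2826 + $140 = $30,067.2826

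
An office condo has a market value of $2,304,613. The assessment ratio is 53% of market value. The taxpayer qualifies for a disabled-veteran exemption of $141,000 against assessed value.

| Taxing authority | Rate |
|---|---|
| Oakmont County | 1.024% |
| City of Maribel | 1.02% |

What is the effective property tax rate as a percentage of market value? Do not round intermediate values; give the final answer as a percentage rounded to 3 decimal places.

0.958%

Assessed value = $2,304,613 × 0.53 = $1,221,444.89
Taxable value = $1,221,444.89 − $141,000 = $1,080,444.89
Oakmont County: $1,080,444.89 × 0.01024 = $11,063.7556736
City of Maribel: $1,080,444.89 × 0.0102 = $11,020.537878
Total tax = $22,084.2935516
Effective rate = $22,084.2935516 ÷ $2,304,613 = 0.958% of market value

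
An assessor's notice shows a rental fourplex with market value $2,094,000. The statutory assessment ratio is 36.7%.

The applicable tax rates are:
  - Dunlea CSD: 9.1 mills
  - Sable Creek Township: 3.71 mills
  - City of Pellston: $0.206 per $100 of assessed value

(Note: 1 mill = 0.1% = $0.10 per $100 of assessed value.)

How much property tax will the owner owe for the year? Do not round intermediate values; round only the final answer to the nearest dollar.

Assessed value = $2,094,000 × 0.367 = $768,498
Dunlea CSD: $768,498 × 0.0091 = $6,993.3318
Sable Creek Township: $768,498 × 0.00371 = $2,851.12758
City of Pellston: $768,498 × 0.00206 = $1,583.10588
Total = $11,427.56526

$11,428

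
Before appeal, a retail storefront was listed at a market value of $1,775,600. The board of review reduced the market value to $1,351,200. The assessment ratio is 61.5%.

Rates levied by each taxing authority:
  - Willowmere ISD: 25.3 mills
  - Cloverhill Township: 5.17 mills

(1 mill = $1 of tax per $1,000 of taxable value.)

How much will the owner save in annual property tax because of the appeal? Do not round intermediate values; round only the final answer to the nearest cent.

Old assessed value = $1,775,600 × 0.615 = $1,091,994
New assessed value = $1,351,200 × 0.615 = $830,988
Combined rate = 0.0253 + 0.00517 = 0.03047
Old tax = $1,091,994 × 0.03047 = $33,273.05718
New tax = $830,988 × 0.03047 = $25,320.20436
Reduction = $33,273.05718 − $25,320.20436 = $7,952.85282

$7,952.85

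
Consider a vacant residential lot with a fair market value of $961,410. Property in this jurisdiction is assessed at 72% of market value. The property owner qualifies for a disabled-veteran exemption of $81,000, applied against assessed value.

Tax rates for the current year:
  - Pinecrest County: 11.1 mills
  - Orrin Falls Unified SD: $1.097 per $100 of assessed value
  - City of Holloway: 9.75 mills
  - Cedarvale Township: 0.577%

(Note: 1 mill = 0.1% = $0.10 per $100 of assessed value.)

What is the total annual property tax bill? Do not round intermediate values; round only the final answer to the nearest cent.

Assessed value = $961,410 × 0.72 = $692,215.2
Taxable value = $692,215.2 − $81,000 = $611,215.2
Pinecrest County: $611,215.2 × 0.0111 = $6,784.48872
Orrin Falls Unified SD: $611,215.2 × 0.01097 = $6,705.030744
City of Holloway: $611,215.2 × 0.00975 = $5,959.3482
Cedarvale Township: $611,215.2 × 0.00577 = $3,526.711704
Total = $22,975.579368

$22,975.58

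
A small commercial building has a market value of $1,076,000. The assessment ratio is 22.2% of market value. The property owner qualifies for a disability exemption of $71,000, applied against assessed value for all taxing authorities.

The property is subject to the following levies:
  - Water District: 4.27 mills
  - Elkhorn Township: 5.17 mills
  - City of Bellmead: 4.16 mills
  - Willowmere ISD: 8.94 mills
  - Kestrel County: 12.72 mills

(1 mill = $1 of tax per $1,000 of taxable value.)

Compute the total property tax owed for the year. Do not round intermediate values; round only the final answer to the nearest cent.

$5,919.17

Assessed value = $1,076,000 × 0.222 = $238,872
Taxable value = $238,872 − $71,000 = $167,872
Water District: $167,872 × 0.00427 = $716.81344
Elkhorn Township: $167,872 × 0.00517 = $867.89824
City of Bellmead: $167,872 × 0.00416 = $698.34752
Willowmere ISD: $167,872 × 0.00894 = $1,500.77568
Kestrel County: $167,872 × 0.01272 = $2,135.33184
Total = $716.81344 + $867.89824 + $698.34752 + $1,500.77568 + $2,135.33184 = $5,919.16672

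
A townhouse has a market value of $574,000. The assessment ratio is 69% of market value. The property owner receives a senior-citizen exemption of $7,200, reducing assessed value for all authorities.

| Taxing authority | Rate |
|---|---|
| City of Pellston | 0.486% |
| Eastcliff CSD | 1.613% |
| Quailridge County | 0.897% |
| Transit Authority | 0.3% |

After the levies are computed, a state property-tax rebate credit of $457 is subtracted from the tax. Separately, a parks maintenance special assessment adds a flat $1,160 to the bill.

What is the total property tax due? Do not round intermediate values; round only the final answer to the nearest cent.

Assessed value = $574,000 × 0.69 = $396,060
Taxable value = $396,060 − $7,200 = $388,860
City of Pellston: $388,860 × 0.00486 = $1,889.8596
Eastcliff CSD: $388,860 × 0.01613 = $6,272.3118
Quailridge County: $388,860 × 0.00897 = $3,488.0742
Transit Authority: $388,860 × 0.003 = $1,166.58
Levies subtotal = $12,816.8256
After credit = $12,816.8256 − $457 = $12,359.8256
Total = $12,359.8256 + $1,160 = $13,519.8256

$13,519.83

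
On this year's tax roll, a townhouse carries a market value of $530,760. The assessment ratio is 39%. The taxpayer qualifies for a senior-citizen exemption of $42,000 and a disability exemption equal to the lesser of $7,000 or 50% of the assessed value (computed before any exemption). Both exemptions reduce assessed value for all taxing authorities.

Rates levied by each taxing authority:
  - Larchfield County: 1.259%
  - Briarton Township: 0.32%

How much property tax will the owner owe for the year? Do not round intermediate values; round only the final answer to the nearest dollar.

$2,495

Assessed value = $530,760 × 0.39 = $206,996.4
Disability exemption = min($7,000, 50% × $206,996.4) = min($7,000, $103,498.2) = $7,000 (dollar cap binds)
Taxable value = $206,996.4 − $42,000 − $7,000 = $157,996.4
Larchfield County: $157,996.4 × 0.01259 = $1,989.174676
Briarton Township: $157,996.4 × 0.0032 = $505.58848
Total = $2,494.763156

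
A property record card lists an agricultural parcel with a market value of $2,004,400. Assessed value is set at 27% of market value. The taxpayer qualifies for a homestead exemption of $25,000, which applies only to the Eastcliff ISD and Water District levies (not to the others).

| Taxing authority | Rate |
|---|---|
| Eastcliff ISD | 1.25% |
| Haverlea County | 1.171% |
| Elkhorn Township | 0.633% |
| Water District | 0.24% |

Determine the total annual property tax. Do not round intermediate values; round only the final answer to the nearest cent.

$17,454.23

Assessed value = $2,004,400 × 0.27 = $541,188
Eastcliff ISD: ($541,188 − $25,000) × 0.0125 = $516,188 × 0.0125 = $6,452.35
Haverlea County: $541,188 × 0.01171 = $6,337.31148
Elkhorn Township: $541,188 × 0.00633 = $3,425.72004
Water District: ($541,188 − $25,000) × 0.0024 = $516,188 × 0.0024 = $1,238.8512
Total = $17,454.23272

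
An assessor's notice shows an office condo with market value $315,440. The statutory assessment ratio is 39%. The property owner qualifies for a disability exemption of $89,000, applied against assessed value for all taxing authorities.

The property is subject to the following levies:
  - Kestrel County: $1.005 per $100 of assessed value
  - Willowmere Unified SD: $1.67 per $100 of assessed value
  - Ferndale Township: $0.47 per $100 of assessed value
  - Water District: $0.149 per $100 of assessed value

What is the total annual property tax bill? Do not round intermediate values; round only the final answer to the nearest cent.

$1,120.67

Assessed value = $315,440 × 0.39 = $123,021.6
Taxable value = $123,021.6 − $89,000 = $34,021.6
Kestrel County: $34,021.6 × 0.01005 = $341.91708
Willowmere Unified SD: $34,021.6 × 0.0167 = $568.16072
Ferndale Township: $34,021.6 × 0.0047 = $159.90152
Water District: $34,021.6 × 0.00149 = $50.692184
Total = $341.91708 + $568.16072 + $159.90152 + $50.692184 = $1,120.671504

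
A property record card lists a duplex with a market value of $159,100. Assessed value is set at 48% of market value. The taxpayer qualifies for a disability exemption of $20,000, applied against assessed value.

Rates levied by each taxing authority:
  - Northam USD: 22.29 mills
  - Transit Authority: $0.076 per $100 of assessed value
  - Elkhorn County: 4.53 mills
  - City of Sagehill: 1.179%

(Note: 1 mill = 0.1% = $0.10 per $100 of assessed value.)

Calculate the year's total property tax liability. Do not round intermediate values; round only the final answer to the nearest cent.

$2,219.21

Assessed value = $159,100 × 0.48 = $76,368
Taxable value = $76,368 − $20,000 = $56,368
Northam USD: $56,368 × 0.02229 = $1,256.44272
Transit Authority: $56,368 × 0.00076 = $42.83968
Elkhorn County: $56,368 × 0.00453 = $255.34704
City of Sagehill: $56,368 × 0.01179 = $664.57872
Total = $2,219.20816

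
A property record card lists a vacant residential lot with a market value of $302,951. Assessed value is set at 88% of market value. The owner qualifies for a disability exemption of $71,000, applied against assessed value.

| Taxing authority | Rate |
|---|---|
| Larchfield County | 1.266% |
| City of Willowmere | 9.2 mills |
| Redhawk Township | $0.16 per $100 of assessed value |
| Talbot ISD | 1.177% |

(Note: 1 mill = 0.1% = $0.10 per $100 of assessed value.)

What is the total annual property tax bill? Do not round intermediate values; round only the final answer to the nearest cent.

Assessed value = $302,951 × 0.88 = $266,596.88
Taxable value = $266,596.88 − $71,000 = $195,596.88
Larchfield County: $195,596.88 × 0.01266 = $2,476.2565008
City of Willowmere: $195,596.88 × 0.0092 = $1,799.491296
Redhawk Township: $195,596.88 × 0.0016 = $312.955008
Talbot ISD: $195,596.88 × 0.01177 = $2,302.1752776
Total = $6,890.8780824

$6,890.88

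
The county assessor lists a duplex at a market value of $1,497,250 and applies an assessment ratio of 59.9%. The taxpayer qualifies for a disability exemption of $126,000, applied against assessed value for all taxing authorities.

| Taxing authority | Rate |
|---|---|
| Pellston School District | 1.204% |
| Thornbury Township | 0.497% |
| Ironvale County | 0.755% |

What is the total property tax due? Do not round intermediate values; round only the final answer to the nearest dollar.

Assessed value = $1,497,250 × 0.599 = $896,852.75
Taxable value = $896,852.75 − $126,000 = $770,852.75
Pellston School District: $770,852.75 × 0.01204 = $9,281.06711
Thornbury Township: $770,852.75 × 0.00497 = $3,831.1381675
Ironvale County: $770,852.75 × 0.00755 = $5,819.9382625
Total = $9,281.06711 + $3,831.1381675 + $5,819.9382625 = $18,932.14354

$18,932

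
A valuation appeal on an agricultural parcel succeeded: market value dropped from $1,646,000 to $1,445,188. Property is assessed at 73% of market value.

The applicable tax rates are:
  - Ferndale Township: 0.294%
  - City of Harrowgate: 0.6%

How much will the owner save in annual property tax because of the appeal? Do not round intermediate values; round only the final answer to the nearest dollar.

$1,311

Old assessed value = $1,646,000 × 0.73 = $1,201,580
New assessed value = $1,445,188 × 0.73 = $1,054,987.24
Combined rate = 0.00294 + 0.006 = 0.00894
Old tax = $1,201,580 × 0.00894 = $10,742.1252
New tax = $1,054,987.24 × 0.00894 = $9,431.5859256
Reduction = $10,742.1252 − $9,431.5859256 = $1,310.5392744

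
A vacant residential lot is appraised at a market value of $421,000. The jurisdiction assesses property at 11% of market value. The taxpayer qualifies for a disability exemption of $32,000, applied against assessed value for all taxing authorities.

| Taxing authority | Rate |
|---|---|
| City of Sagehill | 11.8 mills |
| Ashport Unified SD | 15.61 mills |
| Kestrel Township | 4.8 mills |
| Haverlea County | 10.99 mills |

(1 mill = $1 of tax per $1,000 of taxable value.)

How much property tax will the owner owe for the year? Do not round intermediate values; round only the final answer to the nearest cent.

Assessed value = $421,000 × 0.11 = $46,310
Taxable value = $46,310 − $32,000 = $14,310
City of Sagehill: $14,310 × 0.0118 = $168.858
Ashport Unified SD: $14,310 × 0.01561 = $223.3791
Kestrel Township: $14,310 × 0.0048 = $68.688
Haverlea County: $14,310 × 0.01099 = $157.2669
Total = $168.858 + $223.3791 + $68.688 + $157.2669 = $618.192

$618.19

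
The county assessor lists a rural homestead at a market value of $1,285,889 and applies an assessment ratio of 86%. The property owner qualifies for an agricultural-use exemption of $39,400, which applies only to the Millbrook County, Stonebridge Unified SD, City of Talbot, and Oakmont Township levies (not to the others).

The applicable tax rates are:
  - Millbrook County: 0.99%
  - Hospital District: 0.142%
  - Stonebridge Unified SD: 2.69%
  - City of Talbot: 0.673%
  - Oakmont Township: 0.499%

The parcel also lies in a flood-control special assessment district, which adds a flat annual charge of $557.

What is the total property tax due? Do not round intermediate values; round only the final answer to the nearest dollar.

Assessed value = $1,285,889 × 0.86 = $1,105,864.54
Millbrook County: ($1,105,864.54 − $39,400) × 0.0099 = $1,066,464.54 × 0.0099 = $10,557.998946
Hospital District: $1,105,864.54 × 0.00142 = $1,570.3276468
Stonebridge Unified SD: ($1,105,864.54 − $39,400) × 0.0269 = $1,066,464.54 × 0.0269 = $28,687.896126
City of Talbot: ($1,105,864.54 − $39,400) × 0.00673 = $1,066,464.54 × 0.00673 = $7,177.3063542
Oakmont Township: ($1,105,864.54 − $39,400) × 0.00499 = $1,066,464.54 × 0.00499 = $5,321.6580546
Levies subtotal = $53,315.1871276
Total = $53,315.1871276 + $557 = $53,872.1871276

$53,872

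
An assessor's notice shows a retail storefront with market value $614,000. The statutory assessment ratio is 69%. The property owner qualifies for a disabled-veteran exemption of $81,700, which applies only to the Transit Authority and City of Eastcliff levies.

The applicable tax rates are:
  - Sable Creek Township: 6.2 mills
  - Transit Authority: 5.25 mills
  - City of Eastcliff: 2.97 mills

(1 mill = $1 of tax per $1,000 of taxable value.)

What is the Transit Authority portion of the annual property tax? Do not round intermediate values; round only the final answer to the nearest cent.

$1,795.29

Assessed value = $614,000 × 0.69 = $423,660
Transit Authority taxable value = $423,660 − $81,700 = $341,960
Transit Authority levy = $341,960 × 0.00525 = $1,795.29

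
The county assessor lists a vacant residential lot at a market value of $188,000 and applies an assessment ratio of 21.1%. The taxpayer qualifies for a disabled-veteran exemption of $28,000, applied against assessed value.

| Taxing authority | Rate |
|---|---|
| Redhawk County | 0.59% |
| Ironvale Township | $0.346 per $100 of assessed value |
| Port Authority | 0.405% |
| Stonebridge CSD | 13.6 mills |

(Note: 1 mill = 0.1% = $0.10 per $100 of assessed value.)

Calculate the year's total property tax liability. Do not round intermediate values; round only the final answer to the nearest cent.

$315.15

Assessed value = $188,000 × 0.211 = $39,668
Taxable value = $39,668 − $28,000 = $11,668
Redhawk County: $11,668 × 0.0059 = $68.8412
Ironvale Township: $11,668 × 0.00346 = $40.37128
Port Authority: $11,668 × 0.00405 = $47.2554
Stonebridge CSD: $11,668 × 0.0136 = $158.6848
Total = $315.15268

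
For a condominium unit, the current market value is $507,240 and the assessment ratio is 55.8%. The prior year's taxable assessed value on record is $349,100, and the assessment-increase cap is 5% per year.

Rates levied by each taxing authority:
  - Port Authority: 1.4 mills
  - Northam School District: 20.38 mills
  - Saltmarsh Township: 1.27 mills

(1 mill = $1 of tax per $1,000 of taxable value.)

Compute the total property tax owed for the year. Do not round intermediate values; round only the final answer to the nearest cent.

$6,524.07

Uncapped assessed value = $507,240 × 0.558 = $283,039.92
Cap limit = $349,100 × 1.05 = $366,555
Taxable assessed value = min($283,039.92, $366,555) = $283,039.92 (cap does not bind)
Port Authority: $283,039.92 × 0.0014 = $396.255888
Northam School District: $283,039.92 × 0.02038 = $5,768.3535696
Saltmarsh Township: $283,039.92 × 0.00127 = $359.4606984
Total = $6,524.070156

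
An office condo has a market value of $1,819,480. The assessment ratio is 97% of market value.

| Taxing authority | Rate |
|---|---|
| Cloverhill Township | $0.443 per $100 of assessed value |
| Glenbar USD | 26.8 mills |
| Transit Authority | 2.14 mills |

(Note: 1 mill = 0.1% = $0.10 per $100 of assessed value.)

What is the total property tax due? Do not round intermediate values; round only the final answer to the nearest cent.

$58,894.57

Assessed value = $1,819,480 × 0.97 = $1,764,895.6
Cloverhill Township: $1,764,895.6 × 0.00443 = $7,818.487508
Glenbar USD: $1,764,895.6 × 0.0268 = $47,299.20208
Transit Authority: $1,764,895.6 × 0.00214 = $3,776.876584
Total = $58,894.566172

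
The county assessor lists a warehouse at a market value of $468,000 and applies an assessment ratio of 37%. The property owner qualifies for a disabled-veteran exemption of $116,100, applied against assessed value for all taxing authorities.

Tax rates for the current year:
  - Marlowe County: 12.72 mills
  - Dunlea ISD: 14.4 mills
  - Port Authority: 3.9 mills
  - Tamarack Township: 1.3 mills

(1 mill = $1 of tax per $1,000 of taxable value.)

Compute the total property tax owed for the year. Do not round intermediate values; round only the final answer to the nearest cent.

$1,844.18

Assessed value = $468,000 × 0.37 = $173,160
Taxable value = $173,160 − $116,100 = $57,060
Marlowe County: $57,060 × 0.01272 = $725.8032
Dunlea ISD: $57,060 × 0.0144 = $821.664
Port Authority: $57,060 × 0.0039 = $222.534
Tamarack Township: $57,060 × 0.0013 = $74.178
Total = $725.8032 + $821.664 + $222.534 + $74.178 = $1,844.1792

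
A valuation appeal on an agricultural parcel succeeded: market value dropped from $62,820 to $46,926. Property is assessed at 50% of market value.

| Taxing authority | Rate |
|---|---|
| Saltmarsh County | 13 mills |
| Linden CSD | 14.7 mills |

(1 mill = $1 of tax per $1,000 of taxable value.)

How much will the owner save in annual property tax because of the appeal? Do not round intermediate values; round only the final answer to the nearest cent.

Old assessed value = $62,820 × 0.5 = $31,410
New assessed value = $46,926 × 0.5 = $23,463
Combined rate = 0.013 + 0.0147 = 0.0277
Old tax = $31,410 × 0.0277 = $870.057
New tax = $23,463 × 0.0277 = $649.9251
Reduction = $870.057 − $649.9251 = $220.1319

$220.13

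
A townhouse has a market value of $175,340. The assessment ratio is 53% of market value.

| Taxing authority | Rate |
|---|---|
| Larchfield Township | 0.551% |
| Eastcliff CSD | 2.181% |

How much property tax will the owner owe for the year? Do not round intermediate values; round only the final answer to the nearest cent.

Assessed value = $175,340 × 0.53 = $92,930.2
Larchfield Township: $92,930.2 × 0.00551 = $512.045402
Eastcliff CSD: $92,930.2 × 0.02181 = $2,026.807662
Total = $512.045402 + $2,026.807662 = $2,538.853064

$2,538.85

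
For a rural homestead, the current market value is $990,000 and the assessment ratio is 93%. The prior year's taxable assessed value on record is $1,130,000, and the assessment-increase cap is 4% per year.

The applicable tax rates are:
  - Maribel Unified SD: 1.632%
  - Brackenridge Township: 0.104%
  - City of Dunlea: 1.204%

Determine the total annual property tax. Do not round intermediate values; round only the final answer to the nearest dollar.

Uncapped assessed value = $990,000 × 0.93 = $920,700
Cap limit = $1,130,000 × 1.04 = $1,175,200
Taxable assessed value = min($920,700, $1,175,200) = $920,700 (cap does not bind)
Maribel Unified SD: $920,700 × 0.01632 = $15,025.824
Brackenridge Township: $920,700 × 0.00104 = $957.528
City of Dunlea: $920,700 × 0.01204 = $11,085.228
Total = $27,068.58

$27,069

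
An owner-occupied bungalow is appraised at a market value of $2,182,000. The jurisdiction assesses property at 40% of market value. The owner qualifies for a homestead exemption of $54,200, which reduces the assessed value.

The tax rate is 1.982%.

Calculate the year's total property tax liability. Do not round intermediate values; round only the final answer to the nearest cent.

$16,224.65

Assessed value = $2,182,000 × 0.4 = $872,800
Taxable value = $872,800 − $54,200 = $818,600
Tax = $818,600 × 0.01982 = $16,224.652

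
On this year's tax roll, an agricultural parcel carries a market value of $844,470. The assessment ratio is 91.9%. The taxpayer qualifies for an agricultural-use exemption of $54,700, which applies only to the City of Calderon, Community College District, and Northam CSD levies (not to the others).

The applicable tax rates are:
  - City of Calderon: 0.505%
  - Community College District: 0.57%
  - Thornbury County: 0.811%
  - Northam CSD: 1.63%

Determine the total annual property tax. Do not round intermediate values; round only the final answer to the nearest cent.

Assessed value = $844,470 × 0.919 = $776,067.93
City of Calderon: ($776,067.93 − $54,700) × 0.00505 = $721,367.93 × 0.00505 = $3,642.9080465
Community College District: ($776,067.93 − $54,700) × 0.0057 = $721,367.93 × 0.0057 = $4,111.797201
Thornbury County: $776,067.93 × 0.00811 = $6,293.9109123
Northam CSD: ($776,067.93 − $54,700) × 0.0163 = $721,367.93 × 0.0163 = $11,758.297259
Total = $25,806.9134188

$25,806.91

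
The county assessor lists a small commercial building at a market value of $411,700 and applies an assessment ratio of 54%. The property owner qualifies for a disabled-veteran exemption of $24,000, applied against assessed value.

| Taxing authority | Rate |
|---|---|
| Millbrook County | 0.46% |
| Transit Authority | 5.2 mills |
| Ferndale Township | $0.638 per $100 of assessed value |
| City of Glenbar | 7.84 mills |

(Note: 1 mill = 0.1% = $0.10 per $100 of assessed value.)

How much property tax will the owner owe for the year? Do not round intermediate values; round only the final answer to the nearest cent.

Assessed value = $411,700 × 0.54 = $222,318
Taxable value = $222,318 − $24,000 = $198,318
Millbrook County: $198,318 × 0.0046 = $912.2628
Transit Authority: $198,318 × 0.0052 = $1,031.2536
Ferndale Township: $198,318 × 0.00638 = $1,265.26884
City of Glenbar: $198,318 × 0.00784 = $1,554.81312
Total = $4,763.59836

$4,763.60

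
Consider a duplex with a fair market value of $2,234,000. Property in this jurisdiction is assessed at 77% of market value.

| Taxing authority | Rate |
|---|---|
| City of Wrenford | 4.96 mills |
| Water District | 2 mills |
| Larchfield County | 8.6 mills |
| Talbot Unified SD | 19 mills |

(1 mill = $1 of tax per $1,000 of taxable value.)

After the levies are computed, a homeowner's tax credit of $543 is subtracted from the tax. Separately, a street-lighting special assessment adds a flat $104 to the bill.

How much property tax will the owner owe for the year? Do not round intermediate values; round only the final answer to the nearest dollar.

$59,010

Assessed value = $2,234,000 × 0.77 = $1,720,180
City of Wrenford: $1,720,180 × 0.00496 = $8,532.0928
Water District: $1,720,180 × 0.002 = $3,440.36
Larchfield County: $1,720,180 × 0.0086 = $14,793.548
Talbot Unified SD: $1,720,180 × 0.019 = $32,683.42
Levies subtotal = $59,449.4208
After credit = $59,449.4208 − $543 = $58,906.4208
Total = $58,906.4208 + $104 = $59,010.4208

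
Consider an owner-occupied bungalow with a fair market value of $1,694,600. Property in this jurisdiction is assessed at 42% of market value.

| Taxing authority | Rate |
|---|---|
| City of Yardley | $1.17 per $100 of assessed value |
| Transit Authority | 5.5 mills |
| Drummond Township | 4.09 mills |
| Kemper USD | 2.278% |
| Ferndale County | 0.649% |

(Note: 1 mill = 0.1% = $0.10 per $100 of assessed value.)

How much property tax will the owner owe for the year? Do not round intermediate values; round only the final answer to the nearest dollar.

Assessed value = $1,694,600 × 0.42 = $711,732
City of Yardley: $711,732 × 0.0117 = $8,327.2644
Transit Authority: $711,732 × 0.0055 = $3,914.526
Drummond Township: $711,732 × 0.00409 = $2,910.98388
Kemper USD: $711,732 × 0.02278 = $16,213.25496
Ferndale County: $711,732 × 0.00649 = $4,619.14068
Total = $35,985.16992

$35,985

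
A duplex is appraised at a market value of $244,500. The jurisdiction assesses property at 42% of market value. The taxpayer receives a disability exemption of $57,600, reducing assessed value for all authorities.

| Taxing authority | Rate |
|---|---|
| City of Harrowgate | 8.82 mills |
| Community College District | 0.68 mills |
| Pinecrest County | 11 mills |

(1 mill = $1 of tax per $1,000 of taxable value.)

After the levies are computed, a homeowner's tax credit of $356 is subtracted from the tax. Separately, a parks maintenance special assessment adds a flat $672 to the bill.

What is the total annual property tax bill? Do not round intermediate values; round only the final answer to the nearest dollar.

Assessed value = $244,500 × 0.42 = $102,690
Taxable value = $102,690 − $57,600 = $45,090
City of Harrowgate: $45,090 × 0.00882 = $397.6938
Community College District: $45,090 × 0.00068 = $30.6612
Pinecrest County: $45,090 × 0.011 = $495.99
Levies subtotal = $924.345
After credit = $924.345 − $356 = $568.345
Total = $568.345 + $672 = $1,240.345

$1,240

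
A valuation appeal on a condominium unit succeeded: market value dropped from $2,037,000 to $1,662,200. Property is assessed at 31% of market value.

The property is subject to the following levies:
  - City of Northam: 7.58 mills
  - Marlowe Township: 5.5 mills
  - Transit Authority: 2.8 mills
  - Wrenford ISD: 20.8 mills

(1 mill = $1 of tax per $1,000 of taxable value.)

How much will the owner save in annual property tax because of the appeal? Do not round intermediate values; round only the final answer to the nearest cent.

Old assessed value = $2,037,000 × 0.31 = $631,470
New assessed value = $1,662,200 × 0.31 = $515,282
Combined rate = 0.00758 + 0.0055 + 0.0028 + 0.0208 = 0.03668
Old tax = $631,470 × 0.03668 = $23,162.3196
New tax = $515,282 × 0.03668 = $18,900.54376
Reduction = $23,162.3196 − $18,900.54376 = $4,261.77584

$4,261.78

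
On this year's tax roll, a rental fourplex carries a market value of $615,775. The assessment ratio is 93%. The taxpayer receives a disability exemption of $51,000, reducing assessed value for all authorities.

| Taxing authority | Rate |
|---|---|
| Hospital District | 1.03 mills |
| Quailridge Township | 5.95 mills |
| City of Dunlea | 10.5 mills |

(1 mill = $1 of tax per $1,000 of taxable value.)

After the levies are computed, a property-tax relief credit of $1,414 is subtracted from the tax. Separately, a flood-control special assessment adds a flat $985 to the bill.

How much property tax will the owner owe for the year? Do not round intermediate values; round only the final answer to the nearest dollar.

Assessed value = $615,775 × 0.93 = $572,670.75
Taxable value = $572,670.75 − $51,000 = $521,670.75
Hospital District: $521,670.75 × 0.00103 = $537.3208725
Quailridge Township: $521,670.75 × 0.00595 = $3,103.9409625
City of Dunlea: $521,670.75 × 0.0105 = $5,477.542875
Levies subtotal = $9,118.80471
After credit = $9,118.80471 − $1,414 = $7,704.80471
Total = $7,704.80471 + $985 = $8,689.80471

$8,690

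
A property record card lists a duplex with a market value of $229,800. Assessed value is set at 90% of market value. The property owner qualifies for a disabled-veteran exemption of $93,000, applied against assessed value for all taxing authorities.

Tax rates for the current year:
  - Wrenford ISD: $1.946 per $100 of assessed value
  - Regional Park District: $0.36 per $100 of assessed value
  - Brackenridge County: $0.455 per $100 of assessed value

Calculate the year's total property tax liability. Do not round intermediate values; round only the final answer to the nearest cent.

Assessed value = $229,800 × 0.9 = $206,820
Taxable value = $206,820 − $93,000 = $113,820
Wrenford ISD: $113,820 × 0.01946 = $2,214.9372
Regional Park District: $113,820 × 0.0036 = $409.752
Brackenridge County: $113,820 × 0.00455 = $517.881
Total = $2,214.9372 + $409.752 + $517.881 = $3,142.5702

$3,142.57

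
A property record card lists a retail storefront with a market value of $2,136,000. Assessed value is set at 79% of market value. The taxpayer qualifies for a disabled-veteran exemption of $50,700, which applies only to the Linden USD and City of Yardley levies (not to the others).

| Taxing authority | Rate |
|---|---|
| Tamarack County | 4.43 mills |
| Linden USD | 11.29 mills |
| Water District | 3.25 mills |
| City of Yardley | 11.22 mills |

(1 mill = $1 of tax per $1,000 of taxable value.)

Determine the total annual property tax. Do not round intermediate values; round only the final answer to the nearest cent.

$49,802.56

Assessed value = $2,136,000 × 0.79 = $1,687,440
Tamarack County: $1,687,440 × 0.00443 = $7,475.3592
Linden USD: ($1,687,440 − $50,700) × 0.01129 = $1,636,740 × 0.01129 = $18,478.7946
Water District: $1,687,440 × 0.00325 = $5,484.18
City of Yardley: ($1,687,440 − $50,700) × 0.01122 = $1,636,740 × 0.01122 = $18,364.2228
Total = $49,802.5566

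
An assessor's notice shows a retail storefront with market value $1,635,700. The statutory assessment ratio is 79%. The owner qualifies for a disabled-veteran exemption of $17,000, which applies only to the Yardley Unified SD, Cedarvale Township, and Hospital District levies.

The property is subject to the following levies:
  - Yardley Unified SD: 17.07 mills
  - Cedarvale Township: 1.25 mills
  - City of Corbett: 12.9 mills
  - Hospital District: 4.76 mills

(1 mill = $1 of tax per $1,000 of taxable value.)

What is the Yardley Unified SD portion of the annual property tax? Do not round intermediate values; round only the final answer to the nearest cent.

$21,767.72

Assessed value = $1,635,700 × 0.79 = $1,292,203
Yardley Unified SD taxable value = $1,292,203 − $17,000 = $1,275,203
Yardley Unified SD levy = $1,275,203 × 0.01707 = $21,767.71521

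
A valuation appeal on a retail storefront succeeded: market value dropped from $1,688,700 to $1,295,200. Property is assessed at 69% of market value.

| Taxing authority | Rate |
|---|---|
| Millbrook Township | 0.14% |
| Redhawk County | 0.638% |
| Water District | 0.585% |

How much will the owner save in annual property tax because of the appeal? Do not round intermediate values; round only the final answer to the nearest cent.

$3,700.75

Old assessed value = $1,688,700 × 0.69 = $1,165,203
New assessed value = $1,295,200 × 0.69 = $893,688
Combined rate = 0.0014 + 0.00638 + 0.00585 = 0.01363
Old tax = $1,165,203 × 0.01363 = $15,881.71689
New tax = $893,688 × 0.01363 = $12,180.96744
Reduction = $15,881.71689 − $12,180.96744 = $3,700.74945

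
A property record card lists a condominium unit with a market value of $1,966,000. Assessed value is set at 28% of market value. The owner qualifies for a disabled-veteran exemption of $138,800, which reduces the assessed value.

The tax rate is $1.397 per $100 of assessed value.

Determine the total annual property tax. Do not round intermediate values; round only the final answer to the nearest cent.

Assessed value = $1,966,000 × 0.28 = $550,480
Taxable value = $550,480 − $138,800 = $411,680
Tax = $411,680 × 0.01397 = $5,751.1696

$5,751.17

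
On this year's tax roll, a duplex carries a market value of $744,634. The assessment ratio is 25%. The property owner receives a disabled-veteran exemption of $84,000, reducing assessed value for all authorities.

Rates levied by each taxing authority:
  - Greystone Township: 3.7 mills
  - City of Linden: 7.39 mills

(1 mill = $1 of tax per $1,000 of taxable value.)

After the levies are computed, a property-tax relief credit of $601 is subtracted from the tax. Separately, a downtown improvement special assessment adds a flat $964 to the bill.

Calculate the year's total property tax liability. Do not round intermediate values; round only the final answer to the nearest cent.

Assessed value = $744,634 × 0.25 = $186,158.5
Taxable value = $186,158.5 − $84,000 = $102,158.5
Greystone Township: $102,158.5 × 0.0037 = $377.98645
City of Linden: $102,158.5 × 0.00739 = $754.951315
Levies subtotal = $1,132.937765
After credit = $1,132.937765 − $601 = $531.937765
Total = $531.937765 + $964 = $1,495.937765

$1,495.94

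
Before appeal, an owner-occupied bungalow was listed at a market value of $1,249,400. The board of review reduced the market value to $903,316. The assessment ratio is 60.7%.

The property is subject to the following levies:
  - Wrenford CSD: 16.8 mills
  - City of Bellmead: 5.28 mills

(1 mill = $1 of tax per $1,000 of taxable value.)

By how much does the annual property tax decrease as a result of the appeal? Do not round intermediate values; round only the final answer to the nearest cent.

Old assessed value = $1,249,400 × 0.607 = $758,385.8
New assessed value = $903,316 × 0.607 = $548,312.812
Combined rate = 0.0168 + 0.00528 = 0.02208
Old tax = $758,385.8 × 0.02208 = $16,745.158464
New tax = $548,312.812 × 0.02208 = $12,106.74688896
Reduction = $16,745.158464 − $12,106.74688896 = $4,638.41157504

$4,638.41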